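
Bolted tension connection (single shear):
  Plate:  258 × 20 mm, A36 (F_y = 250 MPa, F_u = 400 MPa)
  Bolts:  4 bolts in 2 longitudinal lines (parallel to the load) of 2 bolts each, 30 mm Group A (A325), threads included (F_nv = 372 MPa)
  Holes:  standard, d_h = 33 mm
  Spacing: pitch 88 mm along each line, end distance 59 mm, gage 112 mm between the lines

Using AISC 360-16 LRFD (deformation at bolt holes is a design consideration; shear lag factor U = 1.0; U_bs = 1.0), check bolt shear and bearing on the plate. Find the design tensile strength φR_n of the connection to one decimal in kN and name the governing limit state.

788.9 kN (bolt shear governs)

Bolt shear: A_b = π(30)²/4 = 706.86 mm². φR_n = 0.75 × 372 × 706.86 × 4 × 1 = 788.9 kN.
Bearing (20 mm plate, F_u = 400 MPa): end bolts L_c = 59 − 33/2 = 42.5, R_n = min(1.2×42.5×20×400, 2.4×30×20×400) = 408 kN/bolt; interior L_c = 88 − 33 = 55, R_n = 528 kN/bolt. φR_n = 0.75 × (2×408 + 2×528) = 1404.0 kN.
Governing: min(788.9, 1404.0) = 788.9 kN → bolt shear.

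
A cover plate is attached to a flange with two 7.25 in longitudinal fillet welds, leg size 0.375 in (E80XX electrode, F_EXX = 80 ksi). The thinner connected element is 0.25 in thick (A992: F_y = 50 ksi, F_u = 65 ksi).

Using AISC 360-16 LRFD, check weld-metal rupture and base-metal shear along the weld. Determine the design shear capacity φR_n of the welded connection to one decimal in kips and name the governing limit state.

106.0 kips (base-metal shear governs)

Weld metal: throat = 0.707×0.375 = 0.26513 in, L = 2×7.25 = 14.5 in. φR_n = 0.75 × 0.6 × 80 × 0.26513 × 14.5 = 138.4 kips.
Base metal shear (0.25 in plate): yield φR_n = 1.0×0.6×50×0.25×14.5 = 108.8 kips; rupture φR_n = 0.75×0.6×65×0.25×14.5 = 106.0 kips; take 106.0 kips (rupture).
Governing: min(138.4, 106.0) = 106.0 kips → base-metal shear.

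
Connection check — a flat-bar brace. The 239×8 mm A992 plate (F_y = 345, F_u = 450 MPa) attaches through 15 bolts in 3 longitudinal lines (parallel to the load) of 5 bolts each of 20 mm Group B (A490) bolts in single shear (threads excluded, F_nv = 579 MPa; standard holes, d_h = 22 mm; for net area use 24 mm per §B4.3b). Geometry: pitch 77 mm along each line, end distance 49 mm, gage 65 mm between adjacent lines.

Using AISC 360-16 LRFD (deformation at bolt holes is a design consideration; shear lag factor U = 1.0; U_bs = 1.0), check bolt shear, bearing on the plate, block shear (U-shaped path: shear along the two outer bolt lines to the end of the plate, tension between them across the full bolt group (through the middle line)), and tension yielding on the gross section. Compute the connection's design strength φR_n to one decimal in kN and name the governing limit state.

Bolt shear: A_b = π(20)²/4 = 314.16 mm². φR_n = 0.75 × 579 × 314.16 × 15 × 1 = 2046.4 kN.
Bearing (8 mm plate, F_u = 450 MPa): end bolts L_c = 49 − 22/2 = 38, R_n = min(1.2×38×8×450, 2.4×20×8×450) = 164.16 kN/bolt; interior L_c = 77 − 22 = 55, R_n = 172.8 kN/bolt. φR_n = 0.75 × (3×164.16 + 12×172.8) = 1924.6 kN.
Block shear: shear path 2×[49+4×77] = 2×357 mm, A_gv = 5712, A_nv = 2×(357 − 4.5×24)×8 = 3984 mm²; tension across gage: (130 − 2×24)×8 = 656 mm². R_n = min(0.6×450×3984, 0.6×345×5712) + 1.0×450×656 = min(1075.7, 1182.4) + 295.2 = 1370.9 kN. φR_n = 0.75 × 1370.9 = 1028.2 kN.
Tension yield (gross): A_g = 239×8 = 1912 mm². φR_n = 0.90 × 345 × 1912 = 593.7 kN.
Governing: min(2046.4, 1924.6, 1028.2, 593.7) = 593.7 kN → gross-section yield.

593.7 kN (gross-section yield governs)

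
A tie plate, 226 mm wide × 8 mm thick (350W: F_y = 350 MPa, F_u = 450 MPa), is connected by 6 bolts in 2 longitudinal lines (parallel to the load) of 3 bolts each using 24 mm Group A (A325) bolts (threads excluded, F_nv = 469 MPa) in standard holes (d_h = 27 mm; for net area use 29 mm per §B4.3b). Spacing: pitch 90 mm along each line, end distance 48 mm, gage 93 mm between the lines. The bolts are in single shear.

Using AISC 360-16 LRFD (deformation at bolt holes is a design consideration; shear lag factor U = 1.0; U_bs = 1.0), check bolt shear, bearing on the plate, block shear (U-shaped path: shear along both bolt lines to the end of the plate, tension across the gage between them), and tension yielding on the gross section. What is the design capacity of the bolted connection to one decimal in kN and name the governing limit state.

569.5 kN (gross-section yield governs)

Bolt shear: A_b = π(24)²/4 = 452.39 mm². φR_n = 0.75 × 469 × 452.39 × 6 × 1 = 954.8 kN.
Bearing (8 mm plate, F_u = 450 MPa): end bolts L_c = 48 − 27/2 = 34.5, R_n = min(1.2×34.5×8×450, 2.4×24×8×450) = 149.04 kN/bolt; interior L_c = 90 − 27 = 63, R_n = 207.36 kN/bolt. φR_n = 0.75 × (2×149.04 + 4×207.36) = 845.6 kN.
Block shear: shear path 2×[48+2×90] = 2×228 mm, A_gv = 3648, A_nv = 2×(228 − 2.5×29)×8 = 2488 mm²; tension across gage: (93 − 1×29)×8 = 512 mm². R_n = min(0.6×450×2488, 0.6×350×3648) + 1.0×450×512 = min(671.76, 766.08) + 230.4 = 902.16 kN. φR_n = 0.75 × 902.16 = 676.6 kN.
Tension yield (gross): A_g = 226×8 = 1808 mm². φR_n = 0.90 × 350 × 1808 = 569.5 kN.
Governing: min(954.8, 845.6, 676.6, 569.5) = 569.5 kN → gross-section yield.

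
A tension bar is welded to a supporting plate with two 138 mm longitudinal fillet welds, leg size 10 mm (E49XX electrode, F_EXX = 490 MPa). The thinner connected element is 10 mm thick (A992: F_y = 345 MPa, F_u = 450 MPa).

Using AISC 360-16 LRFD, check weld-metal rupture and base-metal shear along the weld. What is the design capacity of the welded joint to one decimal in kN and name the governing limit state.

Weld metal: throat = 0.707×10 = 7.07 mm, L = 2×138 = 276 mm. φR_n = 0.75 × 0.6 × 490 × 7.07 × 276 = 430.3 kN.
Base metal shear (10 mm plate): yield φR_n = 1.0×0.6×345×10×276 = 571.3 kN; rupture φR_n = 0.75×0.6×450×10×276 = 558.9 kN; take 558.9 kN (rupture).
Governing: min(430.3, 558.9) = 430.3 kN → weld metal.

430.3 kN (weld metal governs)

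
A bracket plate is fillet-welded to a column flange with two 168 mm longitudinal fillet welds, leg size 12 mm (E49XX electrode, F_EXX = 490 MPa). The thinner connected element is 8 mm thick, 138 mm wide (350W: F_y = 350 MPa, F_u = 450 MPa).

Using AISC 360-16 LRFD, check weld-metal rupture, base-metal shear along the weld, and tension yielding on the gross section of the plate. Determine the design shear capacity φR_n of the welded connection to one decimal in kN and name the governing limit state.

Weld metal: throat = 0.707×12 = 8.484 mm, L = 2×168 = 336 mm. φR_n = 0.75 × 0.6 × 490 × 8.484 × 336 = 628.6 kN.
Base metal shear (8 mm plate): yield φR_n = 1.0×0.6×350×8×336 = 564.5 kN; rupture φR_n = 0.75×0.6×450×8×336 = 544.3 kN; take 544.3 kN (rupture).
Tension yield (gross): A_g = 138×8 = 1104 mm². φR_n = 0.90 × 350 × 1104 = 347.8 kN.
Governing: min(628.6, 544.3, 347.8) = 347.8 kN → gross-section yield.

347.8 kN (gross-section yield governs)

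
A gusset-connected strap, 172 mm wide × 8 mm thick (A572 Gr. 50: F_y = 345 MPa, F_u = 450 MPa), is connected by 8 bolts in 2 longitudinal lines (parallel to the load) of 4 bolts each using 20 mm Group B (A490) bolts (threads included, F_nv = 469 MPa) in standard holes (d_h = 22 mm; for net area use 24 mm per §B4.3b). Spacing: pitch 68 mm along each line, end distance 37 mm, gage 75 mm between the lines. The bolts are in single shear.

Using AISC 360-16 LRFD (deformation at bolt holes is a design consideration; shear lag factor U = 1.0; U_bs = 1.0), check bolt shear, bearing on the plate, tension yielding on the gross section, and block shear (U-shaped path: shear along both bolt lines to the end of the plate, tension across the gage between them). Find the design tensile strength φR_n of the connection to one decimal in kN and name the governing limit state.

427.2 kN (gross-section yield governs)

Bolt shear: A_b = π(20)²/4 = 314.16 mm². φR_n = 0.75 × 469 × 314.16 × 8 × 1 = 884.0 kN.
Bearing (8 mm plate, F_u = 450 MPa): end bolts L_c = 37 − 22/2 = 26, R_n = min(1.2×26×8×450, 2.4×20×8×450) = 112.32 kN/bolt; interior L_c = 68 − 22 = 46, R_n = 172.8 kN/bolt. φR_n = 0.75 × (2×112.32 + 6×172.8) = 946.1 kN.
Tension yield (gross): A_g = 172×8 = 1376 mm². φR_n = 0.90 × 345 × 1376 = 427.2 kN.
Block shear: shear path 2×[37+3×68] = 2×241 mm, A_gv = 3856, A_nv = 2×(241 − 3.5×24)×8 = 2512 mm²; tension across gage: (75 − 1×24)×8 = 408 mm². R_n = min(0.6×450×2512, 0.6×345×3856) + 1.0×450×408 = min(678.24, 798.19) + 183.6 = 861.84 kN. φR_n = 0.75 × 861.84 = 646.4 kN.
Governing: min(884.0, 946.1, 427.2, 646.4) = 427.2 kN → gross-section yield.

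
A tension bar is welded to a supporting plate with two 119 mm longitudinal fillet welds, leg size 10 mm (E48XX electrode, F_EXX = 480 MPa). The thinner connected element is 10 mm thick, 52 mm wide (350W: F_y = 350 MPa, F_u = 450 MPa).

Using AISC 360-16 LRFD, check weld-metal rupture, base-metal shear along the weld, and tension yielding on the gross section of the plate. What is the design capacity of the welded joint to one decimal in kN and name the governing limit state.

Weld metal: throat = 0.707×10 = 7.07 mm, L = 2×119 = 238 mm. φR_n = 0.75 × 0.6 × 480 × 7.07 × 238 = 363.5 kN.
Base metal shear (10 mm plate): yield φR_n = 1.0×0.6×350×10×238 = 499.8 kN; rupture φR_n = 0.75×0.6×450×10×238 = 482.0 kN; take 482.0 kN (rupture).
Tension yield (gross): A_g = 52×10 = 520 mm². φR_n = 0.90 × 350 × 520 = 163.8 kN.
Governing: min(363.5, 482.0, 163.8) = 163.8 kN → gross-section yield.

163.8 kN (gross-section yield governs)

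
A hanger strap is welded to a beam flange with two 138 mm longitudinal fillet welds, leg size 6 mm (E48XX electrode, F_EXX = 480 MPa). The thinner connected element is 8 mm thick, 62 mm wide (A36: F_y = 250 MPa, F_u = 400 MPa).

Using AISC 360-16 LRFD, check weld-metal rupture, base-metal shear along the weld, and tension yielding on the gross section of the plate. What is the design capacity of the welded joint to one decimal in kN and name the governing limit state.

Weld metal: throat = 0.707×6 = 4.242 mm, L = 2×138 = 276 mm. φR_n = 0.75 × 0.6 × 480 × 4.242 × 276 = 252.9 kN.
Base metal shear (8 mm plate): yield φR_n = 1.0×0.6×250×8×276 = 331.2 kN; rupture φR_n = 0.75×0.6×400×8×276 = 397.4 kN; take 331.2 kN (yield).
Tension yield (gross): A_g = 62×8 = 496 mm². φR_n = 0.90 × 250 × 496 = 111.6 kN.
Governing: min(252.9, 331.2, 111.6) = 111.6 kN → gross-section yield.

111.6 kN (gross-section yield governs)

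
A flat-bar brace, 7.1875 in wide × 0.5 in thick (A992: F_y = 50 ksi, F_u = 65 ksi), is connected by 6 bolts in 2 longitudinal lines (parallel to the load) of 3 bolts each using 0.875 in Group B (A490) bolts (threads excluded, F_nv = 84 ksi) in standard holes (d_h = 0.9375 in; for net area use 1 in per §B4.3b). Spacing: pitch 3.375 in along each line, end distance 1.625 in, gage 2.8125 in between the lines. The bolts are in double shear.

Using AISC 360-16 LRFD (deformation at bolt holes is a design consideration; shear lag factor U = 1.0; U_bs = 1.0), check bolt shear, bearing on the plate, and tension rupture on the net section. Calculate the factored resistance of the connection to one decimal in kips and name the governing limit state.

126.4 kips (net-section rupture governs)

Bolt shear: A_b = π(0.875)²/4 = 0.60132 in². φR_n = 0.75 × 84 × 0.60132 × 6 × 2 = 454.6 kips.
Bearing (0.5 in plate, F_u = 65 ksi): end bolts L_c = 1.625 − 0.9375/2 = 1.15625, R_n = min(1.2×1.15625×0.5×65, 2.4×0.875×0.5×65) = 45.094 kips/bolt; interior L_c = 3.375 − 0.9375 = 2.4375, R_n = 68.25 kips/bolt. φR_n = 0.75 × (2×45.094 + 4×68.25) = 272.4 kips.
Tension rupture (net): A_n = (7.1875 − 2×1)×0.5 = 2.5938 in² (U = 1.0, A_e = A_n). φR_n = 0.75 × 65 × 2.5938 = 126.4 kips.
Governing: min(454.6, 272.4, 126.4) = 126.4 kips → net-section rupture.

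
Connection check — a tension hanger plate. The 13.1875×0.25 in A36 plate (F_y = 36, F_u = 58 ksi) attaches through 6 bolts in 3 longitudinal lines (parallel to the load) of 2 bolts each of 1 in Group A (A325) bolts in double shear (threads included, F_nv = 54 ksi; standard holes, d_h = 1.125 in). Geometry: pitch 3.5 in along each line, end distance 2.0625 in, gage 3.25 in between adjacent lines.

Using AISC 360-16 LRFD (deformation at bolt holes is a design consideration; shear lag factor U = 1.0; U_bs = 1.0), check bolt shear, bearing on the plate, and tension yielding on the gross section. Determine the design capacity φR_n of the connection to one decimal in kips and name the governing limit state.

106.8 kips (gross-section yield governs)

Bolt shear: A_b = π(1)²/4 = 0.7854 in². φR_n = 0.75 × 54 × 0.7854 × 6 × 2 = 381.7 kips.
Bearing (0.25 in plate, F_u = 58 ksi): end bolts L_c = 2.0625 − 1.125/2 = 1.5, R_n = min(1.2×1.5×0.25×58, 2.4×1×0.25×58) = 26.1 kips/bolt; interior L_c = 3.5 − 1.125 = 2.375, R_n = 34.8 kips/bolt. φR_n = 0.75 × (3×26.1 + 3×34.8) = 137.0 kips.
Tension yield (gross): A_g = 13.1875×0.25 = 3.2969 in². φR_n = 0.90 × 36 × 3.2969 = 106.8 kips.
Governing: min(381.7, 137.0, 106.8) = 106.8 kips → gross-section yield.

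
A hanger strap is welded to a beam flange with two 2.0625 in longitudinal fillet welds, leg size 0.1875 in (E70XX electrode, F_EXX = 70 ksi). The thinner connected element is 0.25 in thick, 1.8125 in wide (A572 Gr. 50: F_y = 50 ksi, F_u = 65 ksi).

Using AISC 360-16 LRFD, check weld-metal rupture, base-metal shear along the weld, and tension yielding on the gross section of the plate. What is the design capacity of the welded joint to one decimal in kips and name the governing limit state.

Weld metal: throat = 0.707×0.1875 = 0.13256 in, L = 2×2.0625 = 4.125 in. φR_n = 0.75 × 0.6 × 70 × 0.13256 × 4.125 = 17.2 kips.
Base metal shear (0.25 in plate): yield φR_n = 1.0×0.6×50×0.25×4.125 = 30.9 kips; rupture φR_n = 0.75×0.6×65×0.25×4.125 = 30.2 kips; take 30.2 kips (rupture).
Tension yield (gross): A_g = 1.8125×0.25 = 0.45313 in². φR_n = 0.90 × 50 × 0.45313 = 20.4 kips.
Governing: min(17.2, 30.2, 20.4) = 17.2 kips → weld metal.

17.2 kips (weld metal governs)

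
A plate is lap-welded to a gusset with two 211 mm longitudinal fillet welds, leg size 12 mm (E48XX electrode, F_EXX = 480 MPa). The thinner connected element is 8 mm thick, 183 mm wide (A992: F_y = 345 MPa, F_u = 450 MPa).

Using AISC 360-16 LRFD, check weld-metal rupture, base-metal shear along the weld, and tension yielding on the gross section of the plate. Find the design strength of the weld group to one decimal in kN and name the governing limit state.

Weld metal: throat = 0.707×12 = 8.484 mm, L = 2×211 = 422 mm. φR_n = 0.75 × 0.6 × 480 × 8.484 × 422 = 773.3 kN.
Base metal shear (8 mm plate): yield φR_n = 1.0×0.6×345×8×422 = 698.8 kN; rupture φR_n = 0.75×0.6×450×8×422 = 683.6 kN; take 683.6 kN (rupture).
Tension yield (gross): A_g = 183×8 = 1464 mm². φR_n = 0.90 × 345 × 1464 = 454.6 kN.
Governing: min(773.3, 683.6, 454.6) = 454.6 kN → gross-section yield.

454.6 kN (gross-section yield governs)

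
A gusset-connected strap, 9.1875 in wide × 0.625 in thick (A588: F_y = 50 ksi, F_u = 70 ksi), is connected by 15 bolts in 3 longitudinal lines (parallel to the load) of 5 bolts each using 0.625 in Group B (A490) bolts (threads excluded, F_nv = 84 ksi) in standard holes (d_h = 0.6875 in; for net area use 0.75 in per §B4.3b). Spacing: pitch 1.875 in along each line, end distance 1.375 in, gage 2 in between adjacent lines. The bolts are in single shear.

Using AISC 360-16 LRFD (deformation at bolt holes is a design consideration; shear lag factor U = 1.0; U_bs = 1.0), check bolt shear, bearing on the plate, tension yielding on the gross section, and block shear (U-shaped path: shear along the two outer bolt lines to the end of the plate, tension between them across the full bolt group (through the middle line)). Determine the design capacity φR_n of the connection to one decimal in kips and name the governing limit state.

Bolt shear: A_b = π(0.625)²/4 = 0.3068 in². φR_n = 0.75 × 84 × 0.3068 × 15 × 1 = 289.9 kips.
Bearing (0.625 in plate, F_u = 70 ksi): end bolts L_c = 1.375 − 0.6875/2 = 1.03125, R_n = min(1.2×1.03125×0.625×70, 2.4×0.625×0.625×70) = 54.141 kips/bolt; interior L_c = 1.875 − 0.6875 = 1.1875, R_n = 62.344 kips/bolt. φR_n = 0.75 × (3×54.141 + 12×62.344) = 682.9 kips.
Tension yield (gross): A_g = 9.1875×0.625 = 5.7422 in². φR_n = 0.90 × 50 × 5.7422 = 258.4 kips.
Block shear: shear path 2×[1.375+4×1.875] = 2×8.875 in, A_gv = 11.094, A_nv = 2×(8.875 − 4.5×0.75)×0.625 = 6.875 in²; tension across gage: (4 − 2×0.75)×0.625 = 1.5625 in². R_n = min(0.6×70×6.875, 0.6×50×11.094) + 1.0×70×1.5625 = min(288.75, 332.82) + 109.38 = 398.13 kips. φR_n = 0.75 × 398.13 = 298.6 kips.
Governing: min(289.9, 682.9, 258.4, 298.6) = 258.4 kips → gross-section yield.

258.4 kips (gross-section yield governs)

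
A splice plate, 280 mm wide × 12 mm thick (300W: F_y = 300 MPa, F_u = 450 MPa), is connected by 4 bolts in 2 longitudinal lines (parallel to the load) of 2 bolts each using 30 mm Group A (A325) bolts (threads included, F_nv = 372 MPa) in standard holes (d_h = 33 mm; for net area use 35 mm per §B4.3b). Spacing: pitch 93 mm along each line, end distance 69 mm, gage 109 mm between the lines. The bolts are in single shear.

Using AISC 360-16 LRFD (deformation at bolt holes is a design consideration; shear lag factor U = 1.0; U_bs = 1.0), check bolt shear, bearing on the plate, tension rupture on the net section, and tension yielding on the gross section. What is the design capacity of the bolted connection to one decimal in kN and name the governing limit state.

788.9 kN (bolt shear governs)

Bolt shear: A_b = π(30)²/4 = 706.86 mm². φR_n = 0.75 × 372 × 706.86 × 4 × 1 = 788.9 kN.
Bearing (12 mm plate, F_u = 450 MPa): end bolts L_c = 69 − 33/2 = 52.5, R_n = min(1.2×52.5×12×450, 2.4×30×12×450) = 340.2 kN/bolt; interior L_c = 93 − 33 = 60, R_n = 388.8 kN/bolt. φR_n = 0.75 × (2×340.2 + 2×388.8) = 1093.5 kN.
Tension rupture (net): A_n = (280 − 2×35)×12 = 2520 mm² (U = 1.0, A_e = A_n). φR_n = 0.75 × 450 × 2520 = 850.5 kN.
Tension yield (gross): A_g = 280×12 = 3360 mm². φR_n = 0.90 × 300 × 3360 = 907.2 kN.
Governing: min(788.9, 1093.5, 850.5, 907.2) = 788.9 kN → bolt shear.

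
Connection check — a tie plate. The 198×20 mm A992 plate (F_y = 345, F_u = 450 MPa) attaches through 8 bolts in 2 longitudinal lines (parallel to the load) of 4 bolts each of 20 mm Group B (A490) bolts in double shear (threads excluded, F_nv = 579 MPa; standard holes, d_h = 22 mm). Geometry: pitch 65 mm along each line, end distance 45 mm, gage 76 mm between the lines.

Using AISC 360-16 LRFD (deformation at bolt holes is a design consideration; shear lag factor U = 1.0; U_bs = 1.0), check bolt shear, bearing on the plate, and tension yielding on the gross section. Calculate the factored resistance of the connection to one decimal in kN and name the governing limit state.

Bolt shear: A_b = π(20)²/4 = 314.16 mm². φR_n = 0.75 × 579 × 314.16 × 8 × 2 = 2182.8 kN.
Bearing (20 mm plate, F_u = 450 MPa): end bolts L_c = 45 − 22/2 = 34, R_n = min(1.2×34×20×450, 2.4×20×20×450) = 367.2 kN/bolt; interior L_c = 65 − 22 = 43, R_n = 432 kN/bolt. φR_n = 0.75 × (2×367.2 + 6×432) = 2494.8 kN.
Tension yield (gross): A_g = 198×20 = 3960 mm². φR_n = 0.90 × 345 × 3960 = 1229.6 kN.
Governing: min(2182.8, 2494.8, 1229.6) = 1229.6 kN → gross-section yield.

1229.6 kN (gross-section yield governs)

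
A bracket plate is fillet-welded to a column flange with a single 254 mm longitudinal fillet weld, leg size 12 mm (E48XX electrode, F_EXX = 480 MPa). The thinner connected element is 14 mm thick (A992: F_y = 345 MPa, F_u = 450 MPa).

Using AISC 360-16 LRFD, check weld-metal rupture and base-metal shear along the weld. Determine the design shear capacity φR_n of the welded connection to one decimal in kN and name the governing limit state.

Weld metal: throat = 0.707×12 = 8.484 mm, L = 254 mm. φR_n = 0.75 × 0.6 × 480 × 8.484 × 254 = 465.5 kN.
Base metal shear (14 mm plate): yield φR_n = 1.0×0.6×345×14×254 = 736.1 kN; rupture φR_n = 0.75×0.6×450×14×254 = 720.1 kN; take 720.1 kN (rupture).
Governing: min(465.5, 720.1) = 465.5 kN → weld metal.

465.5 kN (weld metal governs)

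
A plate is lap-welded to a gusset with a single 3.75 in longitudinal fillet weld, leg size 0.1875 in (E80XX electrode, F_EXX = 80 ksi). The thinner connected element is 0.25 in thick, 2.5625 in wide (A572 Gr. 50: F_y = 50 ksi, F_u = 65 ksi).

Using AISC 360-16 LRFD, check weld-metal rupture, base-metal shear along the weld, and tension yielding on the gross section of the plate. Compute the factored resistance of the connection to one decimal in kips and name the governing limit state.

17.9 kips (weld metal governs)

Weld metal: throat = 0.707×0.1875 = 0.13256 in, L = 3.75 in. φR_n = 0.75 × 0.6 × 80 × 0.13256 × 3.75 = 17.9 kips.
Base metal shear (0.25 in plate): yield φR_n = 1.0×0.6×50×0.25×3.75 = 28.1 kips; rupture φR_n = 0.75×0.6×65×0.25×3.75 = 27.4 kips; take 27.4 kips (rupture).
Tension yield (gross): A_g = 2.5625×0.25 = 0.64063 in². φR_n = 0.90 × 50 × 0.64063 = 28.8 kips.
Governing: min(17.9, 27.4, 28.8) = 17.9 kips → weld metal.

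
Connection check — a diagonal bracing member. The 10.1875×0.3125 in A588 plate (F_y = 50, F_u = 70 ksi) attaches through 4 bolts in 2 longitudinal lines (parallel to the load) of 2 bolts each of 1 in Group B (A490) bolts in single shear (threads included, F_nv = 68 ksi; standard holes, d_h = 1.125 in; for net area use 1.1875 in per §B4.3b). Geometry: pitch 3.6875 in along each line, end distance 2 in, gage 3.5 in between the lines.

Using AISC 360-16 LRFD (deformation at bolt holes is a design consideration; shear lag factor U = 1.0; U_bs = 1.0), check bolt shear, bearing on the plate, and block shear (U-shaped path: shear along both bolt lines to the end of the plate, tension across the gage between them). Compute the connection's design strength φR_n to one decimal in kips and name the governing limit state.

Bolt shear: A_b = π(1)²/4 = 0.7854 in². φR_n = 0.75 × 68 × 0.7854 × 4 × 1 = 160.2 kips.
Bearing (0.3125 in plate, F_u = 70 ksi): end bolts L_c = 2 − 1.125/2 = 1.4375, R_n = min(1.2×1.4375×0.3125×70, 2.4×1×0.3125×70) = 37.734 kips/bolt; interior L_c = 3.6875 − 1.125 = 2.5625, R_n = 52.5 kips/bolt. φR_n = 0.75 × (2×37.734 + 2×52.5) = 135.4 kips.
Block shear: shear path 2×[2+1×3.6875] = 2×5.6875 in, A_gv = 3.5547, A_nv = 2×(5.6875 − 1.5×1.1875)×0.3125 = 2.4414 in²; tension across gage: (3.5 − 1×1.1875)×0.3125 = 0.72266 in². R_n = min(0.6×70×2.4414, 0.6×50×3.5547) + 1.0×70×0.72266 = min(102.54, 106.64) + 50.586 = 153.13 kips. φR_n = 0.75 × 153.13 = 114.8 kips.
Governing: min(160.2, 135.4, 114.8) = 114.8 kips → block shear.

114.8 kips (block shear governs)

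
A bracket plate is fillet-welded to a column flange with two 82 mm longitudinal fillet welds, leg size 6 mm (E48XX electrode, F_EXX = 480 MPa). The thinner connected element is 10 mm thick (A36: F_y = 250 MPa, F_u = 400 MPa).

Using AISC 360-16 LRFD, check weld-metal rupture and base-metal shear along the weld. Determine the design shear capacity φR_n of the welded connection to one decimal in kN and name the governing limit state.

Weld metal: throat = 0.707×6 = 4.242 mm, L = 2×82 = 164 mm. φR_n = 0.75 × 0.6 × 480 × 4.242 × 164 = 150.3 kN.
Base metal shear (10 mm plate): yield φR_n = 1.0×0.6×250×10×164 = 246.0 kN; rupture φR_n = 0.75×0.6×400×10×164 = 295.2 kN; take 246.0 kN (yield).
Governing: min(150.3, 246.0) = 150.3 kN → weld metal.

150.3 kN (weld metal governs)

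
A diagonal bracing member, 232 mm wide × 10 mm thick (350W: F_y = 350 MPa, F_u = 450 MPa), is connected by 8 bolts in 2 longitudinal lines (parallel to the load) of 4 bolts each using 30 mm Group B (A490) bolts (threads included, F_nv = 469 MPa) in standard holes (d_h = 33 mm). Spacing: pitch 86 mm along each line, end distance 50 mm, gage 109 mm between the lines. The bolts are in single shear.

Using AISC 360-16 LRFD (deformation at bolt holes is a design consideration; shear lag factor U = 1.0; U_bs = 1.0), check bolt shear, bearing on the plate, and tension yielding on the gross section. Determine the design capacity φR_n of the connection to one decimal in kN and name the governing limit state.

Bolt shear: A_b = π(30)²/4 = 706.86 mm². φR_n = 0.75 × 469 × 706.86 × 8 × 1 = 1989.1 kN.
Bearing (10 mm plate, F_u = 450 MPa): end bolts L_c = 50 − 33/2 = 33.5, R_n = min(1.2×33.5×10×450, 2.4×30×10×450) = 180.9 kN/bolt; interior L_c = 86 − 33 = 53, R_n = 286.2 kN/bolt. φR_n = 0.75 × (2×180.9 + 6×286.2) = 1559.3 kN.
Tension yield (gross): A_g = 232×10 = 2320 mm². φR_n = 0.90 × 350 × 2320 = 730.8 kN.
Governing: min(1989.1, 1559.3, 730.8) = 730.8 kN → gross-section yield.

730.8 kN (gross-section yield governs)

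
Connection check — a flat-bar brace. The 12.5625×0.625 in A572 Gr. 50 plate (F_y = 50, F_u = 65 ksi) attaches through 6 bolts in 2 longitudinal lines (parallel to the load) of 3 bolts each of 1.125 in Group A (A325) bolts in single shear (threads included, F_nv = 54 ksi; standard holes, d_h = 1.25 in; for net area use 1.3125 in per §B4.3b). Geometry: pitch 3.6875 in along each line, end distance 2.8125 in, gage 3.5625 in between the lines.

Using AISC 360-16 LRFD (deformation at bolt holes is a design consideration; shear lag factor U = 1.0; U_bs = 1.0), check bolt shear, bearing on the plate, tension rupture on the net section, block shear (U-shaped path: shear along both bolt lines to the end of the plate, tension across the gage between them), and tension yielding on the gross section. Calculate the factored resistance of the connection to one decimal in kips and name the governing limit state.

Bolt shear: A_b = π(1.125)²/4 = 0.99402 in². φR_n = 0.75 × 54 × 0.99402 × 6 × 1 = 241.5 kips.
Bearing (0.625 in plate, F_u = 65 ksi): end bolts L_c = 2.8125 − 1.25/2 = 2.1875, R_n = min(1.2×2.1875×0.625×65, 2.4×1.125×0.625×65) = 106.64 kips/bolt; interior L_c = 3.6875 − 1.25 = 2.4375, R_n = 109.69 kips/bolt. φR_n = 0.75 × (2×106.64 + 4×109.69) = 489.0 kips.
Tension rupture (net): A_n = (12.5625 − 2×1.3125)×0.625 = 6.2109 in² (U = 1.0, A_e = A_n). φR_n = 0.75 × 65 × 6.2109 = 302.8 kips.
Block shear: shear path 2×[2.8125+2×3.6875] = 2×10.1875 in, A_gv = 12.734, A_nv = 2×(10.1875 − 2.5×1.3125)×0.625 = 8.6328 in²; tension across gage: (3.5625 − 1×1.3125)×0.625 = 1.4063 in². R_n = min(0.6×65×8.6328, 0.6×50×12.734) + 1.0×65×1.4063 = min(336.68, 382.02) + 91.41 = 428.09 kips. φR_n = 0.75 × 428.09 = 321.1 kips.
Tension yield (gross): A_g = 12.5625×0.625 = 7.8516 in². φR_n = 0.90 × 50 × 7.8516 = 353.3 kips.
Governing: min(241.5, 489.0, 302.8, 321.1, 353.3) = 241.5 kips → bolt shear.

241.5 kips (bolt shear governs)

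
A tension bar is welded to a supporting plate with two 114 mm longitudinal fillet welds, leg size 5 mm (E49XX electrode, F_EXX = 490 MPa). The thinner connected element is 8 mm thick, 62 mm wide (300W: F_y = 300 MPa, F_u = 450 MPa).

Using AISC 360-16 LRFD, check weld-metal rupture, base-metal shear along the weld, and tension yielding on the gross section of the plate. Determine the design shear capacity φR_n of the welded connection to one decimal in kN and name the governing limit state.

Weld metal: throat = 0.707×5 = 3.535 mm, L = 2×114 = 228 mm. φR_n = 0.75 × 0.6 × 490 × 3.535 × 228 = 177.7 kN.
Base metal shear (8 mm plate): yield φR_n = 1.0×0.6×300×8×228 = 328.3 kN; rupture φR_n = 0.75×0.6×450×8×228 = 369.4 kN; take 328.3 kN (yield).
Tension yield (gross): A_g = 62×8 = 496 mm². φR_n = 0.90 × 300 × 496 = 133.9 kN.
Governing: min(177.7, 328.3, 133.9) = 133.9 kN → gross-section yield.

133.9 kN (gross-section yield governs)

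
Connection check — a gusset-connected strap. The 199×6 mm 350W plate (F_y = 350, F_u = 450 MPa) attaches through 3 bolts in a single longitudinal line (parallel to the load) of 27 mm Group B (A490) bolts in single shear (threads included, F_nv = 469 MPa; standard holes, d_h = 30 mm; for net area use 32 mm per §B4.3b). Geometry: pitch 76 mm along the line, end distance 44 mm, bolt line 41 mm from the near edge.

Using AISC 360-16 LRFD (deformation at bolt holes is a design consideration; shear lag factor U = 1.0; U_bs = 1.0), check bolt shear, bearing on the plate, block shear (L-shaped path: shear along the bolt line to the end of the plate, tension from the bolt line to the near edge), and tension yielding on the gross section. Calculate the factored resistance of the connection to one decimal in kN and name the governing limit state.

Bolt shear: A_b = π(27)²/4 = 572.56 mm². φR_n = 0.75 × 469 × 572.56 × 3 × 1 = 604.2 kN.
Bearing (6 mm plate, F_u = 450 MPa): end bolts L_c = 44 − 30/2 = 29, R_n = min(1.2×29×6×450, 2.4×27×6×450) = 93.96 kN/bolt; interior L_c = 76 − 30 = 46, R_n = 149.04 kN/bolt. φR_n = 0.75 × (1×93.96 + 2×149.04) = 294.0 kN.
Block shear: shear path 1×[44+2×76] = 1×196 mm, A_gv = 1176, A_nv = 1×(196 − 2.5×32)×6 = 696 mm²; tension to near edge: (41 − 0.5×32)×6 = 150 mm². R_n = min(0.6×450×696, 0.6×350×1176) + 1.0×450×150 = min(187.92, 246.96) + 67.5 = 255.42 kN. φR_n = 0.75 × 255.42 = 191.6 kN.
Tension yield (gross): A_g = 199×6 = 1194 mm². φR_n = 0.90 × 350 × 1194 = 376.1 kN.
Governing: min(604.2, 294.0, 191.6, 376.1) = 191.6 kN → block shear.

191.6 kN (block shear governs)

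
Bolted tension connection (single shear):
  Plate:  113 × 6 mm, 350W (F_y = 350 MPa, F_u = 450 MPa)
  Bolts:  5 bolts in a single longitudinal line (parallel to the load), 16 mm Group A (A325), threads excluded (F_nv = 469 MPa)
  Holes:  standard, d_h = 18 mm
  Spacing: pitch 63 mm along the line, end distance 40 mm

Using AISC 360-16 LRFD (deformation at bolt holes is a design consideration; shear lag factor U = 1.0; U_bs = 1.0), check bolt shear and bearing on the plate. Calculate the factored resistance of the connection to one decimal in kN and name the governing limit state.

353.6 kN (bolt shear governs)

Bolt shear: A_b = π(16)²/4 = 201.06 mm². φR_n = 0.75 × 469 × 201.06 × 5 × 1 = 353.6 kN.
Bearing (6 mm plate, F_u = 450 MPa): end bolts L_c = 40 − 18/2 = 31, R_n = min(1.2×31×6×450, 2.4×16×6×450) = 100.44 kN/bolt; interior L_c = 63 − 18 = 45, R_n = 103.68 kN/bolt. φR_n = 0.75 × (1×100.44 + 4×103.68) = 386.4 kN.
Governing: min(353.6, 386.4) = 353.6 kN → bolt shear.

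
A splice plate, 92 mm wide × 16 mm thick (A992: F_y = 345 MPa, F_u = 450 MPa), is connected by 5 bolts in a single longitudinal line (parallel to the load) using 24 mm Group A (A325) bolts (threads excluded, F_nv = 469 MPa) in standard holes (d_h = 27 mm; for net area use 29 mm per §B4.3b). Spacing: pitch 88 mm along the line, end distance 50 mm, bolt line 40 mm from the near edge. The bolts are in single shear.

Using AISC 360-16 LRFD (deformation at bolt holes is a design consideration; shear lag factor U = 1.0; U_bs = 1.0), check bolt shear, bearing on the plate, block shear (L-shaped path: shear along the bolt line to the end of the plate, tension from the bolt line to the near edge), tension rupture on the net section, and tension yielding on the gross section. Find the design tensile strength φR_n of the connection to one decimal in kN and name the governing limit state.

340.2 kN (net-section rupture governs)

Bolt shear: A_b = π(24)²/4 = 452.39 mm². φR_n = 0.75 × 469 × 452.39 × 5 × 1 = 795.6 kN.
Bearing (16 mm plate, F_u = 450 MPa): end bolts L_c = 50 − 27/2 = 36.5, R_n = min(1.2×36.5×16×450, 2.4×24×16×450) = 315.36 kN/bolt; interior L_c = 88 − 27 = 61, R_n = 414.72 kN/bolt. φR_n = 0.75 × (1×315.36 + 4×414.72) = 1480.7 kN.
Block shear: shear path 1×[50+4×88] = 1×402 mm, A_gv = 6432, A_nv = 1×(402 − 4.5×29)×16 = 4344 mm²; tension to near edge: (40 − 0.5×29)×16 = 408 mm². R_n = min(0.6×450×4344, 0.6×345×6432) + 1.0×450×408 = min(1172.9, 1331.4) + 183.6 = 1356.5 kN. φR_n = 0.75 × 1356.5 = 1017.4 kN.
Tension rupture (net): A_n = (92 − 1×29)×16 = 1008 mm² (U = 1.0, A_e = A_n). φR_n = 0.75 × 450 × 1008 = 340.2 kN.
Tension yield (gross): A_g = 92×16 = 1472 mm². φR_n = 0.90 × 345 × 1472 = 457.1 kN.
Governing: min(795.6, 1480.7, 1017.4, 340.2, 457.1) = 340.2 kN → net-section rupture.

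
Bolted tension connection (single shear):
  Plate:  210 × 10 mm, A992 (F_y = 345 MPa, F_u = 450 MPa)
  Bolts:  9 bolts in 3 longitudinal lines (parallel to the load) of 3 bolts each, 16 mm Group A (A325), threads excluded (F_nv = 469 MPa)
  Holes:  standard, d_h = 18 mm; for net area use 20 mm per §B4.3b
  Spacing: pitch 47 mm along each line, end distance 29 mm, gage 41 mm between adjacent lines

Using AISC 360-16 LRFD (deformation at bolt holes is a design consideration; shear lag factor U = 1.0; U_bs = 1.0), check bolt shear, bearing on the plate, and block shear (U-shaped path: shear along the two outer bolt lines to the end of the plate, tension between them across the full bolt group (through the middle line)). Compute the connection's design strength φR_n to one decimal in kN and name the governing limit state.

Bolt shear: A_b = π(16)²/4 = 201.06 mm². φR_n = 0.75 × 469 × 201.06 × 9 × 1 = 636.5 kN.
Bearing (10 mm plate, F_u = 450 MPa): end bolts L_c = 29 − 18/2 = 20, R_n = min(1.2×20×10×450, 2.4×16×10×450) = 108 kN/bolt; interior L_c = 47 − 18 = 29, R_n = 156.6 kN/bolt. φR_n = 0.75 × (3×108 + 6×156.6) = 947.7 kN.
Block shear: shear path 2×[29+2×47] = 2×123 mm, A_gv = 2460, A_nv = 2×(123 − 2.5×20)×10 = 1460 mm²; tension across gage: (82 − 2×20)×10 = 420 mm². R_n = min(0.6×450×1460, 0.6×345×2460) + 1.0×450×420 = min(394.2, 509.22) + 189 = 583.2 kN. φR_n = 0.75 × 583.2 = 437.4 kN.
Governing: min(636.5, 947.7, 437.4) = 437.4 kN → block shear.

437.4 kN (block shear governs)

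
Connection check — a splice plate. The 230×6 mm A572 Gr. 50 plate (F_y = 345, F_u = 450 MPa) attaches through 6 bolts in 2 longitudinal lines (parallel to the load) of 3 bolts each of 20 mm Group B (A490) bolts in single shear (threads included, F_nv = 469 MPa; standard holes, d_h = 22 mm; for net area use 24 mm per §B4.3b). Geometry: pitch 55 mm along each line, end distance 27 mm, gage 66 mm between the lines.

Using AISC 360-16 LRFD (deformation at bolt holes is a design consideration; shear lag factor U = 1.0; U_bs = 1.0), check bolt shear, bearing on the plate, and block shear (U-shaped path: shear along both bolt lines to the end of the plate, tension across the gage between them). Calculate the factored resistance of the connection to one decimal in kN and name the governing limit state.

272.2 kN (block shear governs)

Bolt shear: A_b = π(20)²/4 = 314.16 mm². φR_n = 0.75 × 469 × 314.16 × 6 × 1 = 663.0 kN.
Bearing (6 mm plate, F_u = 450 MPa): end bolts L_c = 27 − 22/2 = 16, R_n = min(1.2×16×6×450, 2.4×20×6×450) = 51.84 kN/bolt; interior L_c = 55 − 22 = 33, R_n = 106.92 kN/bolt. φR_n = 0.75 × (2×51.84 + 4×106.92) = 398.5 kN.
Block shear: shear path 2×[27+2×55] = 2×137 mm, A_gv = 1644, A_nv = 2×(137 − 2.5×24)×6 = 924 mm²; tension across gage: (66 − 1×24)×6 = 252 mm². R_n = min(0.6×450×924, 0.6×345×1644) + 1.0×450×252 = min(249.48, 340.31) + 113.4 = 362.88 kN. φR_n = 0.75 × 362.88 = 272.2 kN.
Governing: min(663.0, 398.5, 272.2) = 272.2 kN → block shear.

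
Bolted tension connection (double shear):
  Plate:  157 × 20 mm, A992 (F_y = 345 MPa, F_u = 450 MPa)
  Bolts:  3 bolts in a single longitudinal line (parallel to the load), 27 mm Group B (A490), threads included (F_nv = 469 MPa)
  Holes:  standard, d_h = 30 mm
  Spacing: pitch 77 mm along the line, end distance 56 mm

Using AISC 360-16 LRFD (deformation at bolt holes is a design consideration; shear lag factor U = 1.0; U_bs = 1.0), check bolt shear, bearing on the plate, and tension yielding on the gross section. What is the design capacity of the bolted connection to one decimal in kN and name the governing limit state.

Bolt shear: A_b = π(27)²/4 = 572.56 mm². φR_n = 0.75 × 469 × 572.56 × 3 × 2 = 1208.4 kN.
Bearing (20 mm plate, F_u = 450 MPa): end bolts L_c = 56 − 30/2 = 41, R_n = min(1.2×41×20×450, 2.4×27×20×450) = 442.8 kN/bolt; interior L_c = 77 − 30 = 47, R_n = 507.6 kN/bolt. φR_n = 0.75 × (1×442.8 + 2×507.6) = 1093.5 kN.
Tension yield (gross): A_g = 157×20 = 3140 mm². φR_n = 0.90 × 345 × 3140 = 975.0 kN.
Governing: min(1208.4, 1093.5, 975.0) = 975.0 kN → gross-section yield.

975.0 kN (gross-section yield governs)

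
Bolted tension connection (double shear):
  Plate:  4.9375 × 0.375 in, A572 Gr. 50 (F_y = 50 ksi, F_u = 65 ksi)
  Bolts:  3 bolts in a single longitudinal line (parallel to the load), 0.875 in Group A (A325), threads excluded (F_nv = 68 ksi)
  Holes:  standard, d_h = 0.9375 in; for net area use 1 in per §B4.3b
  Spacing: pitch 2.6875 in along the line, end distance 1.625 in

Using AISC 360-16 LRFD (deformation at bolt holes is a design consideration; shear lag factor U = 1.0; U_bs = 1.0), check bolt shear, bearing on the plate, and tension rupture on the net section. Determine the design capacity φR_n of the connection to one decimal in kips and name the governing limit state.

72.0 kips (net-section rupture governs)

Bolt shear: A_b = π(0.875)²/4 = 0.60132 in². φR_n = 0.75 × 68 × 0.60132 × 3 × 2 = 184.0 kips.
Bearing (0.375 in plate, F_u = 65 ksi): end bolts L_c = 1.625 − 0.9375/2 = 1.15625, R_n = min(1.2×1.15625×0.375×65, 2.4×0.875×0.375×65) = 33.82 kips/bolt; interior L_c = 2.6875 − 0.9375 = 1.75, R_n = 51.188 kips/bolt. φR_n = 0.75 × (1×33.82 + 2×51.188) = 102.1 kips.
Tension rupture (net): A_n = (4.9375 − 1×1)×0.375 = 1.4766 in² (U = 1.0, A_e = A_n). φR_n = 0.75 × 65 × 1.4766 = 72.0 kips.
Governing: min(184.0, 102.1, 72.0) = 72.0 kips → net-section rupture.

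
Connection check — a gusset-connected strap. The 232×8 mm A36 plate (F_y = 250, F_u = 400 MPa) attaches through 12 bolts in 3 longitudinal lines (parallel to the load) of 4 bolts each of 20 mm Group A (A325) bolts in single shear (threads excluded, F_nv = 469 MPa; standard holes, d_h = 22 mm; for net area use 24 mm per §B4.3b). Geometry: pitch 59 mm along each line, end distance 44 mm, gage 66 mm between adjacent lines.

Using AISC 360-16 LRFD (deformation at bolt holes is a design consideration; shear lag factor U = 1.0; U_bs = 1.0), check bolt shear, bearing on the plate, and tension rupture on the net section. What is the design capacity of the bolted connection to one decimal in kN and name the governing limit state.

Bolt shear: A_b = π(20)²/4 = 314.16 mm². φR_n = 0.75 × 469 × 314.16 × 12 × 1 = 1326.1 kN.
Bearing (8 mm plate, F_u = 400 MPa): end bolts L_c = 44 − 22/2 = 33, R_n = min(1.2×33×8×400, 2.4×20×8×400) = 126.72 kN/bolt; interior L_c = 59 − 22 = 37, R_n = 142.08 kN/bolt. φR_n = 0.75 × (3×126.72 + 9×142.08) = 1244.2 kN.
Tension rupture (net): A_n = (232 − 3×24)×8 = 1280 mm² (U = 1.0, A_e = A_n). φR_n = 0.75 × 400 × 1280 = 384.0 kN.
Governing: min(1326.1, 1244.2, 384.0) = 384.0 kN → net-section rupture.

384.0 kN (net-section rupture governs)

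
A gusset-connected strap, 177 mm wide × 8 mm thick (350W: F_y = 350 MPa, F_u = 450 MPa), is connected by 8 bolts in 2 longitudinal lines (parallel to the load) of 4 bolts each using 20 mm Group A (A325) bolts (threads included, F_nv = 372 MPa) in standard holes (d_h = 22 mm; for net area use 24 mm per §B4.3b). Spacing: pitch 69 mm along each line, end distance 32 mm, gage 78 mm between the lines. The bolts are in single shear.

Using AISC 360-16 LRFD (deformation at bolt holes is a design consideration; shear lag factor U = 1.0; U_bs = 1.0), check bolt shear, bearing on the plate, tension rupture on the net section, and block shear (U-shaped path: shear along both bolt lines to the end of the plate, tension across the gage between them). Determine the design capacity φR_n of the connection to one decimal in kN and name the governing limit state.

Bolt shear: A_b = π(20)²/4 = 314.16 mm². φR_n = 0.75 × 372 × 314.16 × 8 × 1 = 701.2 kN.
Bearing (8 mm plate, F_u = 450 MPa): end bolts L_c = 32 − 22/2 = 21, R_n = min(1.2×21×8×450, 2.4×20×8×450) = 90.72 kN/bolt; interior L_c = 69 − 22 = 47, R_n = 172.8 kN/bolt. φR_n = 0.75 × (2×90.72 + 6×172.8) = 913.7 kN.
Tension rupture (net): A_n = (177 − 2×24)×8 = 1032 mm² (U = 1.0, A_e = A_n). φR_n = 0.75 × 450 × 1032 = 348.3 kN.
Block shear: shear path 2×[32+3×69] = 2×239 mm, A_gv = 3824, A_nv = 2×(239 − 3.5×24)×8 = 2480 mm²; tension across gage: (78 − 1×24)×8 = 432 mm². R_n = min(0.6×450×2480, 0.6×350×3824) + 1.0×450×432 = min(669.6, 803.04) + 194.4 = 864 kN. φR_n = 0.75 × 864 = 648.0 kN.
Governing: min(701.2, 913.7, 348.3, 648.0) = 348.3 kN → net-section rupture.

348.3 kN (net-section rupture governs)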